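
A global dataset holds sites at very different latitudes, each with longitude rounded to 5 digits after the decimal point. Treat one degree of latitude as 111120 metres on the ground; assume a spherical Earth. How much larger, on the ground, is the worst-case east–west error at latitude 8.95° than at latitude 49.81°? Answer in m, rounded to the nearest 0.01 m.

0.19 m

Rounding to 5 decimal places leaves the longitude within ±5e-06° of the true value.
At 8.95°: 5e-06° × 111120 × cos 8.95° = 5e-06 × 111120 × 0.9878 ≈ 0.54884 m.
Error at 49.81° = 5e-06° × 111120 × cos 49.81° ≈ 0.5556 × 0.6453 = 0.35854 m.
Difference: 0.54884 − 0.35854 = 0.19029 m.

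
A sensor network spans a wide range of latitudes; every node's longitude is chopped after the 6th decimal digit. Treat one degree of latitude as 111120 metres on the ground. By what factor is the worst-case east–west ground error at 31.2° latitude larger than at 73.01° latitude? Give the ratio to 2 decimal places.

Truncating at 6 decimal places can drop up to a full unit in the last place, so the longitude may be off by as much as 1e-06°.
At 31.2°: 1e-06° × 111120 × cos 31.2° = 1e-06 × 111120 × 0.8554 ≈ 0.095048 m.
Error at 73.01° = 1e-06° × 111120 × cos 73.01° ≈ 0.11112 × 0.2922 = 0.03247 m.
The ratio reduces to cos 31.2° / cos 73.01° = 0.8554/0.2922 ≈ 2.9273.

2.93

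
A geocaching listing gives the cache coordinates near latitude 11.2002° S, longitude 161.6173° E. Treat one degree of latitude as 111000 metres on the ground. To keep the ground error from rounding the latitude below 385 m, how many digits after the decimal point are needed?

3 decimal places

One degree of latitude covers 111000 m.
Rounding to N decimal places gives at most 0.5 × 10⁻ᴺ degrees of error, i.e. 0.5 × 10⁻ᴺ × 111000 m.
Need 0.5 × 111000 × 10⁻ᴺ ≤ 385 → 10⁻ᴺ ≤ 6.937e-03, so N ≥ 2.16.
N = 2 would give 555 m (too coarse); N = 3 gives 55.5 m ≤ 385 m.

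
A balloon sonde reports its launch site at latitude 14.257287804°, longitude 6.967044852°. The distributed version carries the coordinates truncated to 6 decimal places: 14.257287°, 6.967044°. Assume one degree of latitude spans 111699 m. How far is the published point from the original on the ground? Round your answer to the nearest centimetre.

The latitude changed by +0.000000804° and the longitude by +0.000000852°.
North–south shift: 0.000000804 × 111699 = 0.089806 m.
East–west at this latitude: 0.000000852° × 111699 × cos 14.2573° ≈ 0.000000852 × 108259 = 0.0922363 m.
Combined displacement = (0.089806² + 0.0922363²)^½ ≈ 0.128735 m.
That is 0.128735 m = 12.873 cm.

13 centimetres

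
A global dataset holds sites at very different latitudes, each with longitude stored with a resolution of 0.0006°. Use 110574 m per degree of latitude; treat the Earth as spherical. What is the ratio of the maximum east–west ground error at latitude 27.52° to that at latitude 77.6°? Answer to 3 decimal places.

4.130

With a 0.0006° grid the true value lies within half a step, ±0.0006°/2 = ±0.0003°, of the stored one.
At 27.52°: 0.0003° × 110574 × cos 27.52° = 0.0003 × 110574 × 0.8868 ≈ 29.419 m.
Error at 77.6° = 0.0003° × 110574 × cos 77.6° ≈ 33.172 × 0.2147 = 7.1232 m.
The ratio reduces to cos 27.52° / cos 77.6° = 0.8868/0.2147 ≈ 4.1300.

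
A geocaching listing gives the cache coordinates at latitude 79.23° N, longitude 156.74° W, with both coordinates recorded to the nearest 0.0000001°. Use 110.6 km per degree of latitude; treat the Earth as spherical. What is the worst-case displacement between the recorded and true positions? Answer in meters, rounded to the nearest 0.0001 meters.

0.0056 meters

Rounding to 7 decimal places leaves each coordinate within ±5e-08° of the true value.
Latitude error → 5e-08 × 110600 = 0.00553 m along the meridian.
Longitude error → 5e-08 × 110600 × cos 79.23° = 5e-08 × 110600 × 0.1869 ≈ 0.00103337 m.
Combining orthogonally: (0.00553² + 0.00103337²)^½ ≈ 0.00562572 m.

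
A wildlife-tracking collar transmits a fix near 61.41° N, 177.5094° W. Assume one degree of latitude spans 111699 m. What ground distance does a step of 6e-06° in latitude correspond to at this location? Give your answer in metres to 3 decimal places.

0.670 metres

6e-06° × 111699 m/° = 0.670194 m.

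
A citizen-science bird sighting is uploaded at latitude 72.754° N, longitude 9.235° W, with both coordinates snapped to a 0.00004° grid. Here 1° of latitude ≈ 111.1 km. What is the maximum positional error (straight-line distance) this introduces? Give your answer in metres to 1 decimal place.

2.3 metres

With a 0.00004° grid the true value lies within half a step, ±0.00004°/2 = ±2e-05°, of the stored one.
N–S: 2e-05° × 111100 m/° = 2.222 m.
Longitude error → 2e-05 × 111100 × cos 72.754° = 2e-05 × 111100 × 0.2965 ≈ 0.658767 m.
Combining orthogonally: (2.222² + 0.658767²)^½ ≈ 2.3176 m.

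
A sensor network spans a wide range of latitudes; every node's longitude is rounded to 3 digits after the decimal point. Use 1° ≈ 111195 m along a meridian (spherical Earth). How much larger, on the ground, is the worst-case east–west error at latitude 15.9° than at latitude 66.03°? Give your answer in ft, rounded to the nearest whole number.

Rounding to 3 decimal places leaves the longitude within ±0.0005° of the true value.
Error at 15.9° = 0.0005° × 111195 × cos 15.9° ≈ 55.598 × 0.9617 = 53.47 m.
Error at 66.03° = 0.0005° × 111195 × cos 66.03° ≈ 55.598 × 0.4063 = 22.587 m.
So the lower-latitude error exceeds the higher by 53.47 − 22.587 = 30.883 m.
Converting: 30.8835 m × 3.2808 ft/m ≈ 101.32 ft.

101 ft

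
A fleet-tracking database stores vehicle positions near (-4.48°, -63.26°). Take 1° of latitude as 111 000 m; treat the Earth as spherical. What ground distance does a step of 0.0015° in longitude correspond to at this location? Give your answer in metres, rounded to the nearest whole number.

166 metres

0.0015° of longitude at 4.48° is 0.0015 × 111000 × cos 4.48° ≈ 0.0015 × 110661 = 165.991 m.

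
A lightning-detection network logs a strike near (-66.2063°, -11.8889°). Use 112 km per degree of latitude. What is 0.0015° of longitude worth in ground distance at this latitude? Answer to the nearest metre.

0.0015° of longitude at 66.2063° is 0.0015 × 112000 × cos 66.2063° ≈ 0.0015 × 45185.8 = 67.7787 m.

68 metres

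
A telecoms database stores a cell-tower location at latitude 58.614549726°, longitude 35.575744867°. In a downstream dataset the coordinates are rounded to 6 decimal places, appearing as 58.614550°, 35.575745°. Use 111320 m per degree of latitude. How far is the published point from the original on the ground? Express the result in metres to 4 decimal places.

0.0315 metres

The latitude changed by -0.000000274° and the longitude by -0.000000133°.
North–south shift: -0.000000274 × 111320 = -0.0305017 m.
E–W at 58.6146°: -0.000000133° × 111320 × cos 58.6146° = -0.000000133 × 111320 × 0.5208 ≈ -0.00771063 m.
Distance: √(0.0305017² + 0.00771063²) ≈ 0.0314612 m.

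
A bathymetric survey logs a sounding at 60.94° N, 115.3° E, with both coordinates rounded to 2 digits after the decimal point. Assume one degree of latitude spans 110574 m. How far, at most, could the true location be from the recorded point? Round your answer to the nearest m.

615 m

Rounding to 2 decimal places leaves each coordinate within ±0.005° of the true value.
North–south component: 0.005° × 110574 = 552.87 m.
East–west component at 60.94°: 0.005° × 110574 × cos 60.94° ≈ 0.005 × 53708.6 ≈ 268.543 m.
The two errors are perpendicular, so the maximum displacement is √(552.87² + 268.543²) ≈ 614.639 m.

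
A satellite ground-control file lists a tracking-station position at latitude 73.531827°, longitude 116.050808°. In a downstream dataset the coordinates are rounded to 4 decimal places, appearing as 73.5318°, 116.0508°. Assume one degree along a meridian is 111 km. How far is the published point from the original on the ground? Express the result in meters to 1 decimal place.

Δlat = 73.531827 − 73.5318 = +0.000027°; Δlon = 116.050808 − 116.0508 = +0.000008°.
North–south shift: 0.000027 × 111000 = 2.997 m.
East–west at this latitude: 0.000008° × 111000 × cos 73.5318° ≈ 0.000008 × 31466.6 = 0.251733 m.
Hypotenuse of the two orthogonal shifts: √(2.997² + 0.251733²) = 3.00755 m.

3.0 meters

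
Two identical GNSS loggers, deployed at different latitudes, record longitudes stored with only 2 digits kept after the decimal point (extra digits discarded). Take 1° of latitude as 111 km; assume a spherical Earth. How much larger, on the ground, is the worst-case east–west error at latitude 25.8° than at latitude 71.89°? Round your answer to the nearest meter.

654 meters

Truncating at 2 decimal places can drop up to a full unit in the last place, so the longitude may be off by as much as 0.01°.
At 25.8°: 0.01° × 111000 × cos 25.8° = 0.01 × 111000 × 0.9003 ≈ 999.35 m.
At 71.89°: 0.01° × 111000 × cos 71.89° = 0.01 × 111000 × 0.3108 ≈ 345.03 m.
So the lower-latitude error exceeds the higher by 999.35 − 345.03 = 654.32 m.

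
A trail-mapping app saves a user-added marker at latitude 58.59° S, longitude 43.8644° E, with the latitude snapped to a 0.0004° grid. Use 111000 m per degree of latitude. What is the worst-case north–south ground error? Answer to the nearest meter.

With a 0.0004° grid the true value lies within half a step, ±0.0004°/2 = ±0.0002°, of the stored one.
Along the meridian that is 0.0002° × 111000 m/° = 22.2 m.

22 meters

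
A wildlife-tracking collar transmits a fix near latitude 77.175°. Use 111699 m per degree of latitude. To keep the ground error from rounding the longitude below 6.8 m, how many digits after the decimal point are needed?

At 77.175° one degree of longitude covers 111699 × cos 77.175° ≈ 111699 × 0.2220 ≈ 24794.3 m.
N decimal places → at most half a unit in the last place, 0.5 × 10⁻ᴺ° = 24794.3/2 × 10⁻ᴺ m.
Need 0.5 × 24794.3 × 10⁻ᴺ ≤ 6.8 → 10⁻ᴺ ≤ 5.485e-04, so N ≥ 3.26.
So 4 decimal places suffice (1.24 m); 3 would allow up to 12.4 m.

4 decimal places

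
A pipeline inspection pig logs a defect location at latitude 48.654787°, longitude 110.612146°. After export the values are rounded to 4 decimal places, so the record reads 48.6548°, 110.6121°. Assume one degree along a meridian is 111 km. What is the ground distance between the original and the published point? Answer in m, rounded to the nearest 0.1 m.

3.7 m

The latitude changed by -0.000013° and the longitude by +0.000046°.
N–S: -0.000013° × 111000 m/° = -1.443 m.
East–west at this latitude: 0.000046° × 111000 × cos 48.6548° ≈ 0.000046 × 73325.9 = 3.37299 m.
Distance: √(1.443² + 3.37299²) ≈ 3.6687 m.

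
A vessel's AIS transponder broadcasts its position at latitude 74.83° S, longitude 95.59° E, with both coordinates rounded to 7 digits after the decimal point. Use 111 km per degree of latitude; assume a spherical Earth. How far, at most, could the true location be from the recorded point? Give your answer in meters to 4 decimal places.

Rounding to 7 decimal places leaves each coordinate within ±5e-08° of the true value.
Latitude error → 5e-08 × 111000 = 0.00555 m along the meridian.
Longitude error → 5e-08 × 111000 × cos 74.83° = 5e-08 × 111000 × 0.2617 ≈ 0.00145235 m.
Combining orthogonally: (0.00555² + 0.00145235²)^½ ≈ 0.00573688 m.

0.0057 meters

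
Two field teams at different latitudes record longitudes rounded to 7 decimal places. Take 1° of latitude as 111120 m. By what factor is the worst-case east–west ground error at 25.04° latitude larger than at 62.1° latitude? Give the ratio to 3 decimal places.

Rounding to 7 decimal places leaves the longitude within ±5e-08° of the true value.
At 25.04°: 5e-08° × 111120 × cos 25.04° = 5e-08 × 111120 × 0.9060 ≈ 0.0050338 m.
At 62.1°: 5e-08° × 111120 × cos 62.1° = 5e-08 × 111120 × 0.4679 ≈ 0.0025998 m.
The ratio reduces to cos 25.04° / cos 62.1° = 0.9060/0.4679 ≈ 1.9362.

1.936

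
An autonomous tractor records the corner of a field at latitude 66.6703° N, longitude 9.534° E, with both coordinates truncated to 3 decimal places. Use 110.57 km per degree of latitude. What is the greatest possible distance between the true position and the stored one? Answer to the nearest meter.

Truncating at 3 decimal places can drop up to a full unit in the last place, so each coordinate may be off by as much as 0.001°.
N–S: 0.001° × 110570 m/° = 110.57 m.
East–west component at 66.6703°: 0.001° × 110570 × cos 66.6703° ≈ 0.001 × 43788.1 ≈ 43.7881 m.
The two errors are perpendicular, so the maximum displacement is √(110.57² + 43.7881²) ≈ 118.925 m.

119 meters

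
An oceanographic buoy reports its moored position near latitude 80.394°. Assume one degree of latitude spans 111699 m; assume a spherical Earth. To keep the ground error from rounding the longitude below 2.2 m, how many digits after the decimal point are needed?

At 80.394° one degree of longitude covers 111699 × cos 80.394° ≈ 111699 × 0.1669 ≈ 18639.4 m.
Rounding to N decimal places gives at most 0.5 × 10⁻ᴺ degrees of error, i.e. 0.5 × 10⁻ᴺ × 18639.4 m.
Need 0.5 × 18639.4 × 10⁻ᴺ ≤ 2.2 → 10⁻ᴺ ≤ 2.361e-04, so N ≥ 3.63.
N = 3 would give 9.32 m (too coarse); N = 4 gives 0.932 m ≤ 2.2 m.

4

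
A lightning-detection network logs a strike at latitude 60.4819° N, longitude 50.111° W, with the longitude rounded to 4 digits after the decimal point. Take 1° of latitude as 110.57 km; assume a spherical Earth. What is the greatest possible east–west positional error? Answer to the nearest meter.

Rounding to 4 decimal places leaves the longitude within ±5e-05° of the true value.
At latitude 60.4819° a degree of longitude spans 110570 m × cos 60.4819° = 110570 × 0.4927 ≈ 54477.7 m.
East–west error: 5e-05° × 54477.7 m/° ≈ 2.72388 m.

3 meters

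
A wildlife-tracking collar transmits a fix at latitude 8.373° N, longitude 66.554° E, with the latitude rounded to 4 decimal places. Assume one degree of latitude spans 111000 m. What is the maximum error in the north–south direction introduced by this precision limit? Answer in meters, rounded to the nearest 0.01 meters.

Rounding to 4 decimal places leaves the latitude within ±5e-05° of the true value.
Along the meridian that is 5e-05° × 111000 m/° = 5.55 m.

5.55 meters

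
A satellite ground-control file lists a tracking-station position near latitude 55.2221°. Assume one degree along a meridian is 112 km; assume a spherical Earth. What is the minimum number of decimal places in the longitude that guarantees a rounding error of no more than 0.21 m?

At 55.2221° one degree of longitude covers 112000 × cos 55.2221° ≈ 112000 × 0.5704 ≈ 63884.4 m.
With N decimal places the half-ulp bound is 0.5·10⁻ᴺ°, or 0.5·10⁻ᴺ × 63884.4 m on the ground.
Setting 31942.2 × 10⁻ᴺ ≤ 0.21 gives 10ᴺ ≥ 1.521e+05, i.e. N ≥ 5.18.
N = 5 would give 0.319 m (too coarse); N = 6 gives 0.0319 m ≤ 0.21 m.

6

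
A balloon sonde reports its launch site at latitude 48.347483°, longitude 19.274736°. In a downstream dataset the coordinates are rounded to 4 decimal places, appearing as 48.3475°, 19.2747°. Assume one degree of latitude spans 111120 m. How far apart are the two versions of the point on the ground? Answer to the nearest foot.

The latitude changed by -0.000017° and the longitude by +0.000036°.
N–S: -0.000017° × 111120 m/° = -1.88904 m.
East–west at this latitude: 0.000036° × 111120 × cos 48.3475° ≈ 0.000036 × 73851.6 = 2.65866 m.
Combined displacement = (1.88904² + 2.65866²)^½ ≈ 3.26143 m.
In feet: 3.26143 m ÷ 0.3048 ≈ 10.7 ft.

11 feet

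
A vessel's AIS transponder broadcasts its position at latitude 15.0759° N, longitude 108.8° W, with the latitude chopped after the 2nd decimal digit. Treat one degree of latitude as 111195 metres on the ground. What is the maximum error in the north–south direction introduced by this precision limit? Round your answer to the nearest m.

1112 m

Truncating at 2 decimal places can drop up to a full unit in the last place, so the latitude may be off by as much as 0.01°.
North–south distance: 0.01° × 111195 m/° = 1111.95 m.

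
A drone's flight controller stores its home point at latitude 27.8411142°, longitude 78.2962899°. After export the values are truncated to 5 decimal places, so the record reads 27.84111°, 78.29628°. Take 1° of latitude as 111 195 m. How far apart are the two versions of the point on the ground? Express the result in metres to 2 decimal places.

Δlat = 27.8411142 − 27.84111 = +0.0000042°; Δlon = 78.2962899 − 78.29628 = +0.0000099°.
N–S: 0.0000042° × 111195 m/° = 0.467019 m.
East–west at this latitude: 0.0000099° × 111195 × cos 27.8411° ≈ 0.0000099 × 98323.7 = 0.973405 m.
Combined displacement = (0.467019² + 0.973405²)^½ ≈ 1.07964 m.

1.08 metres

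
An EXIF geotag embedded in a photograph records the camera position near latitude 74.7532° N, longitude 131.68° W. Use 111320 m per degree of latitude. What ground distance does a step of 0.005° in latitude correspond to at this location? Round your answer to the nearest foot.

Along a meridian 0.005° is 0.005 × 111320 = 556.6 m.
In feet: 556.6 m ÷ 0.3048 ≈ 1826.1 ft.

1826 feet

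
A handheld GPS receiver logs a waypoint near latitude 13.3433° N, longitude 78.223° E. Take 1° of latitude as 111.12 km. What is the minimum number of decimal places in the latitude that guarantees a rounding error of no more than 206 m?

One degree of latitude covers 111120 m.
Rounding to N decimal places gives at most 0.5 × 10⁻ᴺ degrees of error, i.e. 0.5 × 10⁻ᴺ × 111120 m.
Setting 55560 × 10⁻ᴺ ≤ 206 gives 10ᴺ ≥ 269.7, i.e. N ≥ 2.43.
So 3 decimal places suffice (55.6 m); 2 would allow up to 556 m.

3 decimal places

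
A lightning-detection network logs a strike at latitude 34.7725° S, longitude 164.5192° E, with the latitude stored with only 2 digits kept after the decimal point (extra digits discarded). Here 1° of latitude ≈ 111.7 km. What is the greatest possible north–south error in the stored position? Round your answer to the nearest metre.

Truncating at 2 decimal places can drop up to a full unit in the last place, so the latitude may be off by as much as 0.01°.
Along the meridian that is 0.01° × 111700 m/° = 1117 m.

1117 metres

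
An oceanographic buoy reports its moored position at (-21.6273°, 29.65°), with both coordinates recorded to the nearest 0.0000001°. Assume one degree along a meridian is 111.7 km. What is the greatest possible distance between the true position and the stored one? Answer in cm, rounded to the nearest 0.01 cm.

Rounding to 7 decimal places leaves each coordinate within ±5e-08° of the true value.
North–south component: 5e-08° × 111700 = 0.005585 m.
Longitude error → 5e-08 × 111700 × cos 21.6273° = 5e-08 × 111700 × 0.9296 ≈ 0.00519182 m.
Combining orthogonally: (0.005585² + 0.00519182²)^½ ≈ 0.00762543 m.
That is 0.00762543 m = 0.76254 cm.

0.76 cm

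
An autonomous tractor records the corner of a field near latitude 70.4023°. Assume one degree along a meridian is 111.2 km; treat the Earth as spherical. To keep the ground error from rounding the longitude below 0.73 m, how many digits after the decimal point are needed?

5 decimal places

At 70.4023° one degree of longitude covers 111200 × cos 70.4023° ≈ 111200 × 0.3354 ≈ 37298 m.
With N decimal places the half-ulp bound is 0.5·10⁻ᴺ°, or 0.5·10⁻ᴺ × 37298 m on the ground.
Need 0.5 × 37298 × 10⁻ᴺ ≤ 0.73 → 10⁻ᴺ ≤ 3.914e-05, so N ≥ 4.41.
N = 4 would give 1.86 m (too coarse); N = 5 gives 0.186 m ≤ 0.73 m.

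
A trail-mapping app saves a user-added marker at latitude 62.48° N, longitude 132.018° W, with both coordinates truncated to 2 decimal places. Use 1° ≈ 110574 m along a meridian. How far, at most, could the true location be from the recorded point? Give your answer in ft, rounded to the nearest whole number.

3996 ft

Truncating at 2 decimal places can drop up to a full unit in the last place, so each coordinate may be off by as much as 0.01°.
N–S: 0.01° × 110574 m/° = 1105.74 m.
Longitude error → 0.01 × 110574 × cos 62.48° = 0.01 × 110574 × 0.4621 ≈ 510.916 m.
Worst case both components are at the extreme and orthogonal: √(1105.74² + 510.916²) ≈ 1218.07 m.
Converting: 1218.07 m × 3.2808 ft/m ≈ 3996.3 ft.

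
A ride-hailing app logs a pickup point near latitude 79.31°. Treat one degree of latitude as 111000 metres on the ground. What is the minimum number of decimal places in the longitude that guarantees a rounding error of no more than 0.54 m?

5 decimal places

At 79.31° one degree of longitude covers 111000 × cos 79.31° ≈ 111000 × 0.1855 ≈ 20590 m.
With N decimal places the half-ulp bound is 0.5·10⁻ᴺ°, or 0.5·10⁻ᴺ × 20590 m on the ground.
Need 0.5 × 20590 × 10⁻ᴺ ≤ 0.54 → 10⁻ᴺ ≤ 5.245e-05, so N ≥ 4.28.
N = 4 would give 1.03 m (too coarse); N = 5 gives 0.103 m ≤ 0.54 m.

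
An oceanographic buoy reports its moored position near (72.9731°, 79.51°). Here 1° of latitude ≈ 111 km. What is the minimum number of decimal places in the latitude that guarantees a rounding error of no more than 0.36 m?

One degree of latitude covers 111000 m.
Rounding to N decimal places gives at most 0.5 × 10⁻ᴺ degrees of error, i.e. 0.5 × 10⁻ᴺ × 111000 m.
Setting 55500 × 10⁻ᴺ ≤ 0.36 gives 10ᴺ ≥ 1.542e+05, i.e. N ≥ 5.19.
At 5 places the error can reach 0.555 m, but 6 places keeps it to 0.0555 m.

6 decimal places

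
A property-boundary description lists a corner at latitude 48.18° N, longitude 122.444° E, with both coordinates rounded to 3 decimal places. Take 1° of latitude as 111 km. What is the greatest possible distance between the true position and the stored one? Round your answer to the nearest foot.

219 feet

Rounding to 3 decimal places leaves each coordinate within ±0.0005° of the true value.
N–S: 0.0005° × 111000 m/° = 55.5 m.
E–W at 48.18°: 0.0005° × 111000 × cos 48.18° = 0.0005 × 111000 × 0.6668 ≈ 37.007 m.
The two errors are perpendicular, so the maximum displacement is √(55.5² + 37.007²) ≈ 66.7066 m.
Converting: 66.7066 m × 3.2808 ft/m ≈ 218.85 ft.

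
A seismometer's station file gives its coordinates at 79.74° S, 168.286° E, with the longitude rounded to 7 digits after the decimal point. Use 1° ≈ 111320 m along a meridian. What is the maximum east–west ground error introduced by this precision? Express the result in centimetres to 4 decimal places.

Rounding to 7 decimal places leaves the longitude within ±5e-08° of the true value.
One degree of longitude at 79.74° is 111320 × cos 79.74° ≈ 111320 × 0.1781 = 19827.8 m.
So at most 5e-08° × 19827.8 ≈ 0.00099139 m east–west.
That is 0.00099139 m = 0.099139 cm.

0.0991 centimetres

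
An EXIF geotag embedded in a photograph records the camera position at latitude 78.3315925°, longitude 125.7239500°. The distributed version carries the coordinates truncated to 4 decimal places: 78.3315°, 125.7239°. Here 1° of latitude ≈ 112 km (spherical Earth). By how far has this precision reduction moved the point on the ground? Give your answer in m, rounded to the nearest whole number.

The latitude changed by +0.0000925° and the longitude by +0.0000500°.
North–south shift: 0.0000925 × 112000 = 10.36 m.
East–west at this latitude: 0.0000500° × 112000 × cos 78.3315° ≈ 0.0000500 × 22651.9 = 1.13259 m.
Hypotenuse of the two orthogonal shifts: √(10.36² + 1.13259²) = 10.4217 m.

10 m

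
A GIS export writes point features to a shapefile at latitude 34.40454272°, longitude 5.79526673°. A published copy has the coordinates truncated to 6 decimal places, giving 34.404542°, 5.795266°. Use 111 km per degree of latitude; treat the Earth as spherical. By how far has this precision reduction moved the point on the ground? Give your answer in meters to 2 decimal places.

Δlat = 34.40454272 − 34.404542 = +0.00000072°; Δlon = 5.79526673 − 5.795266 = +0.00000073°.
N–S: 0.00000072° × 111000 m/° = 0.07992 m.
E–W at 34.4045°: 0.00000073° × 111000 × cos 34.4045° = 0.00000073 × 111000 × 0.8251 ≈ 0.0668553 m.
Distance: √(0.07992² + 0.0668553²) ≈ 0.104196 m.

0.10 meters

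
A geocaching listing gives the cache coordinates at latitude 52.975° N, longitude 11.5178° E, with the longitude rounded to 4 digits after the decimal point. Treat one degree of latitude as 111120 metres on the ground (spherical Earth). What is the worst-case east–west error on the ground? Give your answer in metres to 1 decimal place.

3.3 metres

Rounding to 4 decimal places leaves the longitude within ±5e-05° of the true value.
Parallels shrink by cos φ, so at 52.975° a degree of longitude is 111120 × 0.6022 ≈ 66912.4 m.
East–west error: 5e-05° × 66912.4 m/° ≈ 3.34562 m.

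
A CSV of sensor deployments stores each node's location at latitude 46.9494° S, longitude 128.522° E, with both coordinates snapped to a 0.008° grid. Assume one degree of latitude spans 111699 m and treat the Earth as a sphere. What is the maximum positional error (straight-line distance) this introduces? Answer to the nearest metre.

541 metres

With a 0.008° grid the true value lies within half a step, ±0.008°/2 = ±0.004°, of the stored one.
N–S: 0.004° × 111699 m/° = 446.796 m.
East–west component at 46.9494°: 0.004° × 111699 × cos 46.9494° ≈ 0.004 × 76250.6 ≈ 305.003 m.
The two errors are perpendicular, so the maximum displacement is √(446.796² + 305.003²) ≈ 540.974 m.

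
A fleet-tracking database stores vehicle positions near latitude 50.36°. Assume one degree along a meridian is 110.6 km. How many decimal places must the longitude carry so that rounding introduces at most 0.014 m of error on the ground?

At 50.36° one degree of longitude covers 110600 × cos 50.36° ≈ 110600 × 0.6380 ≈ 70558.6 m.
With N decimal places the half-ulp bound is 0.5·10⁻ᴺ°, or 0.5·10⁻ᴺ × 70558.6 m on the ground.
Need 0.5 × 70558.6 × 10⁻ᴺ ≤ 0.014 → 10⁻ᴺ ≤ 3.968e-07, so N ≥ 6.40.
N = 6 would give 0.0353 m (too coarse); N = 7 gives 0.00353 m ≤ 0.014 m.

7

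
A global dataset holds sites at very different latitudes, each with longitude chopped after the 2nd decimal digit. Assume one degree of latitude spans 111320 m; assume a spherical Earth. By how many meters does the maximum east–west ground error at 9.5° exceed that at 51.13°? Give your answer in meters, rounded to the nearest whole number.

399 meters

Truncating at 2 decimal places can drop up to a full unit in the last place, so the longitude may be off by as much as 0.01°.
At 9.5°: 0.01° × 111320 × cos 9.5° = 0.01 × 111320 × 0.9863 ≈ 1097.9 m.
At 51.13°: 0.01° × 111320 × cos 51.13° = 0.01 × 111320 × 0.6276 ≈ 698.59 m.
So the lower-latitude error exceeds the higher by 1097.9 − 698.59 = 399.34 m.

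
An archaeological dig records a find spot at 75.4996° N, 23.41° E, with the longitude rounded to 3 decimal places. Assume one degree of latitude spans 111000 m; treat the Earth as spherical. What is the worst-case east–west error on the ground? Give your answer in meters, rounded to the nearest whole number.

Rounding to 3 decimal places leaves the longitude within ±0.0005° of the true value.
One degree of longitude at 75.4996° is 111000 × cos 75.4996° ≈ 111000 × 0.2504 = 27792.9 m.
So at most 0.0005° × 27792.9 ≈ 13.8965 m east–west.

14 meters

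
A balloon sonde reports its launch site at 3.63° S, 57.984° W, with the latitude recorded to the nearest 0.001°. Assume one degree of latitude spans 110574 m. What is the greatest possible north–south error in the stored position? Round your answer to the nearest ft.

Rounding to 3 decimal places leaves the latitude within ±0.0005° of the true value.
North–south distance: 0.0005° × 110574 m/° = 55.287 m.
Converting: 55.287 m × 3.2808 ft/m ≈ 181.39 ft.

181 ft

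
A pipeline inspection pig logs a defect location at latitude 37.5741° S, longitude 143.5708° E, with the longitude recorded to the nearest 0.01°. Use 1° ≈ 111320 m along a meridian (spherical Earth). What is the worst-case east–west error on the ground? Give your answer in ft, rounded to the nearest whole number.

1447 ft

Rounding to 2 decimal places leaves the longitude within ±0.005° of the true value.
One degree of longitude at 37.5741° is 111320 × cos 37.5741° ≈ 111320 × 0.7926 = 88228.4 m.
Maximum E–W displacement: 0.005 × 88228.4 = 441.142 m.
Converting: 441.142 m × 3.2808 ft/m ≈ 1447.3 ft.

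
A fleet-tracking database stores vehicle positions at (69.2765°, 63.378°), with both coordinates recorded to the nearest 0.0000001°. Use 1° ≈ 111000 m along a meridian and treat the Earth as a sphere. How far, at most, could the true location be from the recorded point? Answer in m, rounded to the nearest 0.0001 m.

0.0059 m

Rounding to 7 decimal places leaves each coordinate within ±5e-08° of the true value.
Latitude error → 5e-08 × 111000 = 0.00555 m along the meridian.
East–west component at 69.2765°: 5e-08° × 111000 × cos 69.2765° ≈ 5e-08 × 39278.3 ≈ 0.00196391 m.
The two errors are perpendicular, so the maximum displacement is √(0.00555² + 0.00196391²) ≈ 0.00588723 m.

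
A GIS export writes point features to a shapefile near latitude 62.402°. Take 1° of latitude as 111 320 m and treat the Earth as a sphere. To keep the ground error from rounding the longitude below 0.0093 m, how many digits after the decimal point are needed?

At 62.402° one degree of longitude covers 111320 × cos 62.402° ≈ 111320 × 0.4633 ≈ 51570.7 m.
N decimal places → at most half a unit in the last place, 0.5 × 10⁻ᴺ° = 51570.7/2 × 10⁻ᴺ m.
Need 0.5 × 51570.7 × 10⁻ᴺ ≤ 0.0093 → 10⁻ᴺ ≤ 3.607e-07, so N ≥ 6.44.
At 6 places the error can reach 0.0258 m, but 7 places keeps it to 0.00258 m.

7 decimal places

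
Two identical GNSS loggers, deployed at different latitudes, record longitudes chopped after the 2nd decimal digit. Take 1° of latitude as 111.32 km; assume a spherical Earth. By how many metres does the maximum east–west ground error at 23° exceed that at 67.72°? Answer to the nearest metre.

603 metres

Truncating at 2 decimal places can drop up to a full unit in the last place, so the longitude may be off by as much as 0.01°.
Error at 23° = 0.01° × 111320 × cos 23° ≈ 1113.2 × 0.9205 = 1024.7 m.
At 67.72°: 0.01° × 111320 × cos 67.72° = 0.01 × 111320 × 0.3791 ≈ 422.05 m.
So the lower-latitude error exceeds the higher by 1024.7 − 422.05 = 602.65 m.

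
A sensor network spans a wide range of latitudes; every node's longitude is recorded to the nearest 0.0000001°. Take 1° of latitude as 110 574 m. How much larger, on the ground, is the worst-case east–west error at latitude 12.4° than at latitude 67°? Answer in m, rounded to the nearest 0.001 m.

Rounding to 7 decimal places leaves the longitude within ±5e-08° of the true value.
At 12.4°: 5e-08° × 110574 × cos 12.4° = 5e-08 × 110574 × 0.9767 ≈ 0.0053997 m.
Error at 67° = 5e-08° × 110574 × cos 67° ≈ 0.0055287 × 0.3907 = 0.0021602 m.
Difference: 0.0053997 − 0.0021602 = 0.0032395 m.

0.003 m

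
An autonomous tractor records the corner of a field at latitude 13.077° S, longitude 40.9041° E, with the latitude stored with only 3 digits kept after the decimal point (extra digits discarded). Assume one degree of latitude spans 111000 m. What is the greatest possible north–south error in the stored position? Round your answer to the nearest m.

Truncating at 3 decimal places can drop up to a full unit in the last place, so the latitude may be off by as much as 0.001°.
Along the meridian that is 0.001° × 111000 m/° = 111 m.

111 m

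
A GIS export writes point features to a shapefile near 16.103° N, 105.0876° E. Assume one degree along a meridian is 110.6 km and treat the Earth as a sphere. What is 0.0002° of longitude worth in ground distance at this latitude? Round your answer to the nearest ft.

70 ft

0.0002° of longitude at 16.103° is 0.0002 × 110600 × cos 16.103° ≈ 0.0002 × 106261 = 21.2521 m.
In feet: 21.2521 m ÷ 0.3048 ≈ 69.725 ft.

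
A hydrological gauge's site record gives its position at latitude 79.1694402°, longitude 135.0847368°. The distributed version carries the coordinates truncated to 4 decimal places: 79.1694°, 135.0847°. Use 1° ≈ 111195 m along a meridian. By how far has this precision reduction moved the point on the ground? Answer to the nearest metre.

The latitude changed by +0.0000402° and the longitude by +0.0000368°.
North–south shift: 0.0000402 × 111195 = 4.47004 m.
East–west at this latitude: 0.0000368° × 111195 × cos 79.1694° ≈ 0.0000368 × 20894.2 = 0.768906 m.
Combined displacement = (4.47004² + 0.768906²)^½ ≈ 4.53569 m.

5 metres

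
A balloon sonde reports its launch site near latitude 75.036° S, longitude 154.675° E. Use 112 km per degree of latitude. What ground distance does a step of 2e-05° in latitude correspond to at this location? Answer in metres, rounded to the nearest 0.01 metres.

Along a meridian 2e-05° is 2e-05 × 112000 = 2.24 m.

2.24 metres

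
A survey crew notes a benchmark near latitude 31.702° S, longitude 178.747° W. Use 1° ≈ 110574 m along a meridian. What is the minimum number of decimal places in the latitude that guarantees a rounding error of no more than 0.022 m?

7

One degree of latitude covers 110574 m.
With N decimal places the half-ulp bound is 0.5·10⁻ᴺ°, or 0.5·10⁻ᴺ × 110574 m on the ground.
Setting 55287 × 10⁻ᴺ ≤ 0.022 gives 10ᴺ ≥ 2.513e+06, i.e. N ≥ 6.40.
N = 6 would give 0.0553 m (too coarse); N = 7 gives 0.00553 m ≤ 0.022 m.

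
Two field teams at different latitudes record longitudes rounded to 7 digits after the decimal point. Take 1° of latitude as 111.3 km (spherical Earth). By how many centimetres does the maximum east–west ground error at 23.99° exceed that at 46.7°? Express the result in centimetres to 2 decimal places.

0.13 centimetres

Rounding to 7 decimal places leaves the longitude within ±5e-08° of the true value.
Error at 23.99° = 5e-08° × 111300 × cos 23.99° ≈ 0.005565 × 0.9136 = 0.0050843 m.
At 46.7°: 5e-08° × 111300 × cos 46.7° = 5e-08 × 111300 × 0.6858 ≈ 0.0038166 m.
So the lower-latitude error exceeds the higher by 0.0050843 − 0.0038166 = 0.0012677 m.
That is 0.0012677 m = 0.12677 cm.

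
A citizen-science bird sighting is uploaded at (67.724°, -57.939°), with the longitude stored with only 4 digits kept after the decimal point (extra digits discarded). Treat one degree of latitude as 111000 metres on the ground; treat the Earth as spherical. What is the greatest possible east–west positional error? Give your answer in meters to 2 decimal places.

Truncating at 4 decimal places can drop up to a full unit in the last place, so the longitude may be off by as much as 0.0001°.
Parallels shrink by cos φ, so at 67.724° a degree of longitude is 111000 × 0.3791 ≈ 42076.6 m.
East–west error: 0.0001° × 42076.6 m/° ≈ 4.20766 m.

4.21 meters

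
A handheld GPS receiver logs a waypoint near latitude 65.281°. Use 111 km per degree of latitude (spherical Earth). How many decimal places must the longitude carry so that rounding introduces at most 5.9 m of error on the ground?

4 decimal places

At 65.281° one degree of longitude covers 111000 × cos 65.281° ≈ 111000 × 0.4182 ≈ 46416.7 m.
Rounding to N decimal places gives at most 0.5 × 10⁻ᴺ degrees of error, i.e. 0.5 × 10⁻ᴺ × 46416.7 m.
Setting 23208.3 × 10⁻ᴺ ≤ 5.9 gives 10ᴺ ≥ 3934, i.e. N ≥ 3.59.
N = 3 would give 23.2 m (too coarse); N = 4 gives 2.32 m ≤ 5.9 m.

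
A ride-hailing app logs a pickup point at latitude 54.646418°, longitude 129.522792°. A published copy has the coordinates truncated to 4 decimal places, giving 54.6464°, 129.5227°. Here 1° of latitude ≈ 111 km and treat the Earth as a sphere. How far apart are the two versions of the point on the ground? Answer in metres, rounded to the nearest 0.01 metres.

6.24 metres

The latitude changed by +0.000018° and the longitude by +0.000092°.
North–south shift: 0.000018 × 111000 = 1.998 m.
East–west at this latitude: 0.000092° × 111000 × cos 54.6464° ≈ 0.000092 × 64226.9 = 5.90888 m.
Combined displacement = (1.998² + 5.90888²)^½ ≈ 6.23753 m.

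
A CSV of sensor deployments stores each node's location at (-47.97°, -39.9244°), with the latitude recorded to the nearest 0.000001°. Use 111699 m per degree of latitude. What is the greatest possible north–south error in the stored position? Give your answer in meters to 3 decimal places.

Rounding to 6 decimal places leaves the latitude within ±5e-07° of the true value.
So the N–S error is at most 5e-07 × 111699 = 0.0558495 m.

0.056 meters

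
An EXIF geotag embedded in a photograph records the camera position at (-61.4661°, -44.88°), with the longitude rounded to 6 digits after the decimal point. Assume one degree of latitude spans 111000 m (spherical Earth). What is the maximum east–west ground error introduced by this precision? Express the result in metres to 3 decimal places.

0.027 metres

Rounding to 6 decimal places leaves the longitude within ±5e-07° of the true value.
At latitude 61.4661° a degree of longitude spans 111000 m × cos 61.4661° = 111000 × 0.4777 ≈ 53022.3 m.
East–west error: 5e-07° × 53022.3 m/° ≈ 0.0265112 m.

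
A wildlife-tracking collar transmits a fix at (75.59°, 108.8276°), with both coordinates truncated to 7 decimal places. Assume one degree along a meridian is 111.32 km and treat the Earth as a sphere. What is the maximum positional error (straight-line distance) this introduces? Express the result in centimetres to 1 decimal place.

Truncating at 7 decimal places can drop up to a full unit in the last place, so each coordinate may be off by as much as 1e-07°.
Latitude error → 1e-07 × 111320 = 0.011132 m along the meridian.
Longitude error → 1e-07 × 111320 × cos 75.59° = 1e-07 × 111320 × 0.2489 ≈ 0.0027703 m.
The two errors are perpendicular, so the maximum displacement is √(0.011132² + 0.0027703²) ≈ 0.0114715 m.
That is 0.0114715 m = 1.1472 cm.

1.1 centimetres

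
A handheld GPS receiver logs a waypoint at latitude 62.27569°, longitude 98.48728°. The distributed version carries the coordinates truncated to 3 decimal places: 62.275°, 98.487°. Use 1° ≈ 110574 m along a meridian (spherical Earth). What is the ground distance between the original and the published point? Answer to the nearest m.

78 m

Δlat = 62.27569 − 62.275 = +0.00069°; Δlon = 98.48728 − 98.487 = +0.00028°.
North–south shift: 0.00069 × 110574 = 76.2961 m.
E–W at 62.275°: 0.00028° × 110574 × cos 62.275° = 0.00028 × 110574 × 0.4652 ≈ 14.4038 m.
Hypotenuse of the two orthogonal shifts: √(76.2961² + 14.4038²) = 77.6438 m.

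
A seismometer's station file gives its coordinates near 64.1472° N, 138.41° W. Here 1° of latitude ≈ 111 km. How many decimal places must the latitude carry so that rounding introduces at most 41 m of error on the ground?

4 decimal places

One degree of latitude covers 111000 m.
Rounding to N decimal places gives at most 0.5 × 10⁻ᴺ degrees of error, i.e. 0.5 × 10⁻ᴺ × 111000 m.
Need 0.5 × 111000 × 10⁻ᴺ ≤ 41 → 10⁻ᴺ ≤ 7.387e-04, so N ≥ 3.13.
N = 3 would give 55.5 m (too coarse); N = 4 gives 5.55 m ≤ 41 m.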